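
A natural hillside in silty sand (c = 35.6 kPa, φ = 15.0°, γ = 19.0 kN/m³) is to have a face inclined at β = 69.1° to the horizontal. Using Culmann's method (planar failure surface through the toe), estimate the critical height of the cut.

Culmann's analysis gives the critical failure plane at α_cr = (β + φ)/2 = (69.1 + 15.0)/2 = 42.0°, and the critical height
H_c = (4c/γ) · sinβ cosφ / [1 − cos(β − φ)]
    = (4·35.6/19.0) · sin69.1°·cos15.0° / [1 − cos(54.1°)]
    = 7.495 · 0.9342·0.9659 / [1 − 0.5864]
    = 7.495 · 0.9024 / 0.4136
    = 16.35 m

H_c = 16.35 m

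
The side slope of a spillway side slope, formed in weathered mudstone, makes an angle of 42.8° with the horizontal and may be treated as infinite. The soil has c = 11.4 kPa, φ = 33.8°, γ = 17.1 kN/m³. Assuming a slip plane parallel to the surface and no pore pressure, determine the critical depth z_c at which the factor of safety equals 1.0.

Setting FS = 1.00 in FS = [c + γz cos²β tanφ] / [γz sinβ cosβ] and solving for z:
z = c / [γ cosβ (FS·sinβ − cosβ·tanφ)]
  = 11.4 / [17.1·cos42.8°·(1.00·sin42.8° − cos42.8°·tan33.8°)]
  = 11.4 / [17.1·0.7337·(1.00·0.6794 − 0.7337·0.6694)]
  = 11.4 / 2.3620 = 4.827 m

z_c = 4.83 m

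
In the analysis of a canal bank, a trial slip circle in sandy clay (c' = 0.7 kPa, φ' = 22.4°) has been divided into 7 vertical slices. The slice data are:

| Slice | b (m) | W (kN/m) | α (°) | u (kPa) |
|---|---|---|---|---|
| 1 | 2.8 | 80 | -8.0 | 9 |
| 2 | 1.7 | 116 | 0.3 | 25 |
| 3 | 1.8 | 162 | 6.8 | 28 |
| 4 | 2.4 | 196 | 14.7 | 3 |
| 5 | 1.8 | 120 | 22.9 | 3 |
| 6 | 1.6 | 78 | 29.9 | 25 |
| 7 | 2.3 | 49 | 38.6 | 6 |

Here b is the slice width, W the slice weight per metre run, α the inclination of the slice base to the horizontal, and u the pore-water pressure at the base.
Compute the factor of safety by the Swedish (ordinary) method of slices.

FS = 1.40

Ordinary method of slices: FS = Σ[c'·Δl_i + (W_i cosα_i − u_i·Δl_i)·tanφ'] / Σ W_i sinα_i, with Δl_i = b_i / cosα_i.
Slice 1: Δl = 2.8/cos(-8.0°) = 2.828 m; N'_1 = 80·cos(-8.0°) − 9·2.828 = 53.8; c'Δl = 1.98; W sinα = -11.1
Slice 2: Δl = 1.7/cos0.3° = 1.700 m; N'_2 = 116·cos0.3° − 25·1.700 = 73.5; c'Δl = 1.19; W sinα = 0.6
Slice 3: Δl = 1.8/cos6.8° = 1.813 m; N'_3 = 162·cos6.8° − 28·1.813 = 110.1; c'Δl = 1.27; W sinα = 19.2
Slice 4: Δl = 2.4/cos14.7° = 2.481 m; N'_4 = 196·cos14.7° − 3·2.481 = 182.1; c'Δl = 1.74; W sinα = 49.7
Slice 5: Δl = 1.8/cos22.9° = 1.954 m; N'_5 = 120·cos22.9° − 3·1.954 = 104.7; c'Δl = 1.37; W sinα = 46.7
Slice 6: Δl = 1.6/cos29.9° = 1.846 m; N'_6 = 78·cos29.9° − 25·1.846 = 21.5; c'Δl = 1.29; W sinα = 38.9
Slice 7: Δl = 2.3/cos38.6° = 2.943 m; N'_7 = 49·cos38.6° − 6·2.943 = 20.6; c'Δl = 2.06; W sinα = 30.6
Σc'Δl = 10.9 kN/m; ΣN' = 566.3 kN/m; ΣW sinα = 174.5 kN/m
Resisting = 10.9 + 566.3·tan22.4° = 10.9 + 233.4 = 244.3 kN/m
FS = 244.3 / 174.5 = 1.400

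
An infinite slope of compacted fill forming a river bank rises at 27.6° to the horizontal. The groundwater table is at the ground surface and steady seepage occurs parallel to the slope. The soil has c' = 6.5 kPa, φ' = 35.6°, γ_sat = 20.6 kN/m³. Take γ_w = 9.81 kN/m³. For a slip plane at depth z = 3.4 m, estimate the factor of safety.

FS = 0.94

With seepage parallel to the slope and the water table at the surface, the effective normal stress on the slip plane uses the buoyant unit weight γ' = γ_sat − γ_w while the driving shear stress uses γ_sat:
FS = [c' + γ' z cos²β tanφ'] / [γ_sat z sinβ cosβ]
γ' = 20.6 − 9.81 = 10.79 kN/m³
Numerator = 6.5 + 10.79·3.4·cos²27.6°·tan35.6° = 6.5 + 10.79·3.4·0.7854·0.7159 = 27.127 kPa
Denominator = 20.6·3.4·sin27.6°·cos27.6° = 20.6·3.4·0.4633·0.8862 = 28.757 kPa
FS = 27.127 / 28.757 = 0.943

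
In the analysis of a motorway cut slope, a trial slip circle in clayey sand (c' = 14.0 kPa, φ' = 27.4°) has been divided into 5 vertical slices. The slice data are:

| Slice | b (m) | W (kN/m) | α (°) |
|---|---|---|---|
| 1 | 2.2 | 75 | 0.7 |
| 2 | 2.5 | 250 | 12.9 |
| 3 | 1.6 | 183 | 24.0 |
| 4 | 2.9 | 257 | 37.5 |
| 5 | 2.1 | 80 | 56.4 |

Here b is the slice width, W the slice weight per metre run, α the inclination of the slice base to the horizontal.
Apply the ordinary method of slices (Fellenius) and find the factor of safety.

Ordinary method of slices: FS = Σ[c'·Δl_i + (W_i cosα_i)·tanφ'] / Σ W_i sinα_i, with Δl_i = b_i / cosα_i.
Slice 1: Δl = 2.2/cos0.7° = 2.200 m; N'_1 = 75·cos0.7° = 75.0; c'Δl = 30.80; W sinα = 0.9
Slice 2: Δl = 2.5/cos12.9° = 2.565 m; N'_2 = 250·cos12.9° = 243.7; c'Δl = 35.91; W sinα = 55.8
Slice 3: Δl = 1.6/cos24.0° = 1.751 m; N'_3 = 183·cos24.0° = 167.2; c'Δl = 24.52; W sinα = 74.4
Slice 4: Δl = 2.9/cos37.5° = 3.655 m; N'_4 = 257·cos37.5° = 203.9; c'Δl = 51.18; W sinα = 156.5
Slice 5: Δl = 2.1/cos56.4° = 3.795 m; N'_5 = 80·cos56.4° = 44.3; c'Δl = 53.13; W sinα = 66.6
Σc'Δl = 195.5 kN/m; ΣN' = 734.0 kN/m; ΣW sinα = 354.2 kN/m
Resisting = 195.5 + 734.0·tan27.4° = 195.5 + 380.5 = 576.0 kN/m
FS = 576.0 / 354.2 = 1.626

FS = 1.63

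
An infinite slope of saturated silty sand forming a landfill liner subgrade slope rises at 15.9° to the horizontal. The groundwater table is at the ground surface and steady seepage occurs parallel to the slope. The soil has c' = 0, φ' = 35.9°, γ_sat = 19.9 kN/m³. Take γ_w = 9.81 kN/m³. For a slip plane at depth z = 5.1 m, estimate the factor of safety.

FS = 1.29

With seepage parallel to the slope and the water table at the surface, the effective normal stress on the slip plane uses the buoyant unit weight γ' = γ_sat − γ_w while the driving shear stress uses γ_sat:
FS = [c' + γ' z cos²β tanφ'] / [γ_sat z sinβ cosβ]
(For c' = 0 this reduces to FS = (γ'/γ_sat)·tanφ'/tanβ.)
γ' = 19.9 − 9.81 = 10.09 kN/m³
Numerator = 0.0 + 10.09·5.1·cos²15.9°·tan35.9° = 0.0 + 10.09·5.1·0.9249·0.7239 = 34.454 kPa
Denominator = 19.9·5.1·sin15.9°·cos15.9° = 19.9·5.1·0.2740·0.9617 = 26.740 kPa
FS = 34.454 / 26.740 = 1.288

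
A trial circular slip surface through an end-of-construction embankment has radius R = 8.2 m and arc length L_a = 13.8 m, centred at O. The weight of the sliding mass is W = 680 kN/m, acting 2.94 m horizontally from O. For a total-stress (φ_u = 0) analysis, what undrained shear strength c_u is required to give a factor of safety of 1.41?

c_u = 24.9 kPa

FS = c_u·L_a·R / (W·d), so c_u = FS·W·d / (L_a·R).
c_u = 1.41·680·2.94 / (13.80·8.2) = 2818.9 / 113.16 = 24.91 kPa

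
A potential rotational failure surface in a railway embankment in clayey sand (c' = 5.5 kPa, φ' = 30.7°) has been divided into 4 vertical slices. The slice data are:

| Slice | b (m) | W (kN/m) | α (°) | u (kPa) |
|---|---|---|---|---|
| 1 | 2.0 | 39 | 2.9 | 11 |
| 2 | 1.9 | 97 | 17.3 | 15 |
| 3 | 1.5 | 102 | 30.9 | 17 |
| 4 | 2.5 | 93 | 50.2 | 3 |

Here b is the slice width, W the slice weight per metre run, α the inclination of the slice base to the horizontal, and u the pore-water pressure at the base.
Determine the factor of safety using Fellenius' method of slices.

FS = 1.05

Ordinary method of slices: FS = Σ[c'·Δl_i + (W_i cosα_i − u_i·Δl_i)·tanφ'] / Σ W_i sinα_i, with Δl_i = b_i / cosα_i.
Slice 1: Δl = 2.0/cos2.9° = 2.003 m; N'_1 = 39·cos2.9° − 11·2.003 = 16.9; c'Δl = 11.01; W sinα = 2.0
Slice 2: Δl = 1.9/cos17.3° = 1.990 m; N'_2 = 97·cos17.3° − 15·1.990 = 62.8; c'Δl = 10.95; W sinα = 28.8
Slice 3: Δl = 1.5/cos30.9° = 1.748 m; N'_3 = 102·cos30.9° − 17·1.748 = 57.8; c'Δl = 9.61; W sinα = 52.4
Slice 4: Δl = 2.5/cos50.2° = 3.906 m; N'_4 = 93·cos50.2° − 3·3.906 = 47.8; c'Δl = 21.48; W sinα = 71.5
Σc'Δl = 53.1 kN/m; ΣN' = 185.3 kN/m; ΣW sinα = 154.7 kN/m
Resisting = 53.1 + 185.3·tan30.7° = 53.1 + 110.0 = 163.1 kN/m
FS = 163.1 / 154.7 = 1.054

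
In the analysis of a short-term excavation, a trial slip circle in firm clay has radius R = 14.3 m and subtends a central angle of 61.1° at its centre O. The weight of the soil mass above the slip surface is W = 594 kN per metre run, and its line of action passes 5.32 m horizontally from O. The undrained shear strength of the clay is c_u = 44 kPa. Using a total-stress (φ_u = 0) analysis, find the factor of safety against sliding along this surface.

FS = 3.04

Taking moments about the centre O, the resisting moment is provided by the undrained shear strength acting along the arc:
Arc length L_a = R·θ = 14.3·(61.1°·π/180) = 14.3·1.0664 = 15.25 m
M_R = c_u·L_a·R = 44·15.25·14.3 = 9595.0 kN·m/m
M_D = W·d = 594·5.32 = 3160.1 kN·m/m
FS = M_R / M_D = 9595.0 / 3160.1 = 3.036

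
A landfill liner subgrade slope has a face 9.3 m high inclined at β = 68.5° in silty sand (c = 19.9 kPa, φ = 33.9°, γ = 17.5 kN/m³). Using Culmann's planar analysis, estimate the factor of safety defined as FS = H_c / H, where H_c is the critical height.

FS = 2.14

H_c = (4c/γ) · sinβ cosφ / [1 − cos(β − φ)]
    = (4·19.9/17.5) · sin68.5°·cos33.9° / [1 − cos34.6°]
    = 4.549 · 0.7723 / 0.1769 = 19.86 m
FS = H_c / H = 19.86 / 9.3 = 2.136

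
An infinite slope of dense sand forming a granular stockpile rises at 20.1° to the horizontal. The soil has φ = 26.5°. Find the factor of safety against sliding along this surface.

For a dry cohesionless infinite slope the factor of safety is FS = tanφ / tanβ.
FS = tan26.5° / tan20.1° = 0.4986 / 0.3659 = 1.362

FS = 1.36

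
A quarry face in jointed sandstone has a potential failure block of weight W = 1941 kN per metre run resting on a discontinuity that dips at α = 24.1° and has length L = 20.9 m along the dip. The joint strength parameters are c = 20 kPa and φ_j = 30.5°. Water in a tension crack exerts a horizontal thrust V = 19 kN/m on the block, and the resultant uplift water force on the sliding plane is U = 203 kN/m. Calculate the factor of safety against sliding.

Resolving the block weight along and normal to the plane and applying the Mohr–Coulomb strength on the joint:
N' = W cosα − U − V sinα = 1941·cos24.1° − 203 − 19·sin24.1° = 1561.1 kN/m
Driving force T = W sinα + V cosα = 1941·sin24.1° + 19·cos24.1° = 809.9 kN/m
Resisting force R = c·L + N'·tanφ_j = 20·20.9 + 1561.1·tan30.5° = 418.0 + 919.5 = 1337.5 kN/m
FS = R / T = 1337.5 / 809.9 = 1.651

FS = 1.65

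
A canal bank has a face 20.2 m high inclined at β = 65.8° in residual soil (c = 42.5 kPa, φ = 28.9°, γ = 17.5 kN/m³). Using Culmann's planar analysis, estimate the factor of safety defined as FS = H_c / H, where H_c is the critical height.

FS = 1.92

H_c = (4c/γ) · sinβ cosφ / [1 − cos(β − φ)]
    = (4·42.5/17.5) · sin65.8°·cos28.9° / [1 − cos36.9°]
    = 9.714 · 0.7985 / 0.2003 = 38.72 m
FS = H_c / H = 38.72 / 20.2 = 1.917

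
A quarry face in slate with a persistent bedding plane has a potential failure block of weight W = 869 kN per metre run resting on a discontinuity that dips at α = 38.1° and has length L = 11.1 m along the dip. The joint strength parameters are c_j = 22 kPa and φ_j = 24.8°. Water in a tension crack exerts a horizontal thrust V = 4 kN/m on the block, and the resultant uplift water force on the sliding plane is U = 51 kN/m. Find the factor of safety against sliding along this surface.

Resolving the block weight along and normal to the plane and applying the Mohr–Coulomb strength on the joint:
N' = W cosα − U − V sinα = 869·cos38.1° − 51 − 4·sin38.1° = 630.4 kN/m
Driving force T = W sinα + V cosα = 869·sin38.1° + 4·cos38.1° = 539.4 kN/m
Resisting force R = c_j·L + N'·tanφ_j = 22·11.1 + 630.4·tan24.8° = 244.2 + 291.3 = 535.5 kN/m
FS = R / T = 535.5 / 539.4 = 0.993

FS = 0.99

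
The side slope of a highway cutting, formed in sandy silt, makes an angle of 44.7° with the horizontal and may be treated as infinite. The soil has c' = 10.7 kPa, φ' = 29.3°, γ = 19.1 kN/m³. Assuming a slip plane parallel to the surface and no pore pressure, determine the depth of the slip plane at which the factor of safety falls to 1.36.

Setting FS = 1.36 in FS = [c' + γz cos²β tanφ'] / [γz sinβ cosβ] and solving for z:
z = c' / [γ cosβ (FS·sinβ − cosβ·tanφ')]
  = 10.7 / [19.1·cos44.7°·(1.36·sin44.7° − cos44.7°·tan29.3°)]
  = 10.7 / [19.1·0.7108·(1.36·0.7034 − 0.7108·0.5612)]
  = 10.7 / 7.5720 = 1.413 m

z = 1.41 m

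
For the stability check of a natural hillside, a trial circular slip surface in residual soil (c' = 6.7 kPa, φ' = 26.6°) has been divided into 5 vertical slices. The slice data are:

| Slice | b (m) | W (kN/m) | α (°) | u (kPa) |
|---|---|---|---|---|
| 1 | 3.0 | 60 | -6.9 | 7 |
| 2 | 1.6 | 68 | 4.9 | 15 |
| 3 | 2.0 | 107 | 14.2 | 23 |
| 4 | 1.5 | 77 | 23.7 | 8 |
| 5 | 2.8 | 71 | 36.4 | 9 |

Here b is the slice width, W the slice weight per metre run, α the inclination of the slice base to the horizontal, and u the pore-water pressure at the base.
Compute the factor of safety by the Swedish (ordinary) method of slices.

Ordinary method of slices: FS = Σ[c'·Δl_i + (W_i cosα_i − u_i·Δl_i)·tanφ'] / Σ W_i sinα_i, with Δl_i = b_i / cosα_i.
Slice 1: Δl = 3.0/cos(-6.9°) = 3.022 m; N'_1 = 60·cos(-6.9°) − 7·3.022 = 38.4; c'Δl = 20.25; W sinα = -7.2
Slice 2: Δl = 1.6/cos4.9° = 1.606 m; N'_2 = 68·cos4.9° − 15·1.606 = 43.7; c'Δl = 10.76; W sinα = 5.8
Slice 3: Δl = 2.0/cos14.2° = 2.063 m; N'_3 = 107·cos14.2° − 23·2.063 = 56.3; c'Δl = 13.82; W sinα = 26.2
Slice 4: Δl = 1.5/cos23.7° = 1.638 m; N'_4 = 77·cos23.7° − 8·1.638 = 57.4; c'Δl = 10.98; W sinα = 30.9
Slice 5: Δl = 2.8/cos36.4° = 3.479 m; N'_5 = 71·cos36.4° − 9·3.479 = 25.8; c'Δl = 23.31; W sinα = 42.1
Σc'Δl = 79.1 kN/m; ΣN' = 221.6 kN/m; ΣW sinα = 97.9 kN/m
Resisting = 79.1 + 221.6·tan26.6° = 79.1 + 111.0 = 190.1 kN/m
FS = 190.1 / 97.9 = 1.941

FS = 1.94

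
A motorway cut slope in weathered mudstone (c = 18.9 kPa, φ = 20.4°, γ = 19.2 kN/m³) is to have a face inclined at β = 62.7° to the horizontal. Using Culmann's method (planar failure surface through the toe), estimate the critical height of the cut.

Culmann's analysis gives the critical failure plane at α_cr = (β + φ)/2 = (62.7 + 20.4)/2 = 41.5°, and the critical height
H_c = (4c/γ) · sinβ cosφ / [1 − cos(β − φ)]
    = (4·18.9/19.2) · sin62.7°·cos20.4° / [1 − cos(42.3°)]
    = 3.938 · 0.8886·0.9373 / [1 − 0.7396]
    = 3.938 · 0.8329 / 0.2604
    = 12.60 m

H_c = 12.60 m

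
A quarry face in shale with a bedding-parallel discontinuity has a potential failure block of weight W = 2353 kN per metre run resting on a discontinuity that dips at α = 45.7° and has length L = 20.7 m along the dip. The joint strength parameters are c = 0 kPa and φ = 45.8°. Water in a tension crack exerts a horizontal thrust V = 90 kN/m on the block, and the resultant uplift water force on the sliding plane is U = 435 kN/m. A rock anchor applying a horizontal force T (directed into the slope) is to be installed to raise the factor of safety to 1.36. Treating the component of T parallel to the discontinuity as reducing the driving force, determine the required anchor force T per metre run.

Resolving forces along and normal to the sliding plane, with the horizontal anchor force T adding T·sinα to the effective normal force and T·cosα acting up the plane against the driving force:
FS = [cL + (W cosα − U − V sinα + T sinα) tanφ] / [W sinα + V cosα − T cosα]
Without the anchor: N' = 1144.0 kN/m, driving T_d = 1746.9 kN/m, resisting R = 0·20.7 + 1144.0·tan45.8° = 1176.4 kN/m, FS = 0.67.
Setting FS = 1.36 and solving for T:
1.36·(1746.9 − T cos45.7°) = 1176.4 + T sin45.7°·tan45.8°
T·(sin45.7°·tan45.8° + 1.36·cos45.7°) = 1.36·1746.9 − 1176.4
T·(0.7157·1.0283 + 1.36·0.6984) = 2375.8 − 1176.4 = 1199.4
T·1.6858 = 1199.4
T = 711.5 kN/m

T = 711 kN/m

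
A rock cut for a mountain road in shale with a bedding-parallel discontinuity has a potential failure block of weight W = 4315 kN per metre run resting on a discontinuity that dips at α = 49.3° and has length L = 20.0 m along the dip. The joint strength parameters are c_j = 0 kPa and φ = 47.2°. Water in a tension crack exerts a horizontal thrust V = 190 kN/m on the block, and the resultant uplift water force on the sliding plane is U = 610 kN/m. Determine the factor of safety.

FS = 0.66

Resolving the block weight along and normal to the plane and applying the Mohr–Coulomb strength on the joint:
N' = W cosα − U − V sinα = 4315·cos49.3° − 610 − 190·sin49.3° = 2059.8 kN/m
Driving force T = W sinα + V cosα = 4315·sin49.3° + 190·cos49.3° = 3395.2 kN/m
Resisting force R = c_j·L + N'·tanφ = 0·20.0 + 2059.8·tan47.2° = 0.0 + 2224.3 = 2224.3 kN/m
FS = R / T = 2224.3 / 3395.2 = 0.655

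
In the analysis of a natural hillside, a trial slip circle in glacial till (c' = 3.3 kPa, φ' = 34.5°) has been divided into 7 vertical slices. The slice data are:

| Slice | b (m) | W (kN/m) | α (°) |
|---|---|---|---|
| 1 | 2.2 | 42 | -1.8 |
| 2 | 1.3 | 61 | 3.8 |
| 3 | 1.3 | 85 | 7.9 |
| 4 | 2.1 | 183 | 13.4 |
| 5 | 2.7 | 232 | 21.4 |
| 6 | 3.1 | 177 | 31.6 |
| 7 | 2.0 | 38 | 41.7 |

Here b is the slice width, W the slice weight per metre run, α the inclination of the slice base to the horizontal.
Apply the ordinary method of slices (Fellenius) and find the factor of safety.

FS = 2.22

Ordinary method of slices: FS = Σ[c'·Δl_i + (W_i cosα_i)·tanφ'] / Σ W_i sinα_i, with Δl_i = b_i / cosα_i.
Slice 1: Δl = 2.2/cos(-1.8°) = 2.201 m; N'_1 = 42·cos(-1.8°) = 42.0; c'Δl = 7.26; W sinα = -1.3
Slice 2: Δl = 1.3/cos3.8° = 1.303 m; N'_2 = 61·cos3.8° = 60.9; c'Δl = 4.30; W sinα = 4.0
Slice 3: Δl = 1.3/cos7.9° = 1.312 m; N'_3 = 85·cos7.9° = 84.2; c'Δl = 4.33; W sinα = 11.7
Slice 4: Δl = 2.1/cos13.4° = 2.159 m; N'_4 = 183·cos13.4° = 178.0; c'Δl = 7.12; W sinα = 42.4
Slice 5: Δl = 2.7/cos21.4° = 2.900 m; N'_5 = 232·cos21.4° = 216.0; c'Δl = 9.57; W sinα = 84.7
Slice 6: Δl = 3.1/cos31.6° = 3.640 m; N'_6 = 177·cos31.6° = 150.8; c'Δl = 12.01; W sinα = 92.7
Slice 7: Δl = 2.0/cos41.7° = 2.679 m; N'_7 = 38·cos41.7° = 28.4; c'Δl = 8.84; W sinα = 25.3
Σc'Δl = 53.4 kN/m; ΣN' = 760.2 kN/m; ΣW sinα = 259.5 kN/m
Resisting = 53.4 + 760.2·tan34.5° = 53.4 + 522.5 = 575.9 kN/m
FS = 575.9 / 259.5 = 2.219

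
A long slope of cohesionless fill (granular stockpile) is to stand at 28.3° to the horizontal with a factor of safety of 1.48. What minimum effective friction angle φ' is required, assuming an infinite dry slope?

FS = tanφ'/tanβ ⇒ tanφ' = FS · tanβ = 1.48 · tan28.3° = 0.7969
φ' = arctan(0.7969) = 38.55°

φ' = 38.6°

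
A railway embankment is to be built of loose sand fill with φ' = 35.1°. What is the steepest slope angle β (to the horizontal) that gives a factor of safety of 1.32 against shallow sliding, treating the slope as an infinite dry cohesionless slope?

For an infinite dry cohesionless slope FS = tanφ'/tanβ, so tanβ = tanφ' / FS.
tanβ = tan35.1° / 1.32 = 0.7028 / 1.32 = 0.5324
β = arctan(0.5324) = 28.03°

β = 28.0°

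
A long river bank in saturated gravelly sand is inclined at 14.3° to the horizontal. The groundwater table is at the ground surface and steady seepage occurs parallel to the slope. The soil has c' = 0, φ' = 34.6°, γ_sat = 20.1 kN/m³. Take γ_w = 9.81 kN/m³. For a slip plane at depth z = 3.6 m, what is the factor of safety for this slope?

With seepage parallel to the slope and the water table at the surface, the effective normal stress on the slip plane uses the buoyant unit weight γ' = γ_sat − γ_w while the driving shear stress uses γ_sat:
FS = [c' + γ' z cos²β tanφ'] / [γ_sat z sinβ cosβ]
(For c' = 0 this reduces to FS = (γ'/γ_sat)·tanφ'/tanβ.)
γ' = 20.1 − 9.81 = 10.29 kN/m³
Numerator = 0.0 + 10.29·3.6·cos²14.3°·tan34.6° = 0.0 + 10.29·3.6·0.9390·0.6899 = 23.996 kPa
Denominator = 20.1·3.6·sin14.3°·cos14.3° = 20.1·3.6·0.2470·0.9690 = 17.319 kPa
FS = 23.996 / 17.319 = 1.386

FS = 1.39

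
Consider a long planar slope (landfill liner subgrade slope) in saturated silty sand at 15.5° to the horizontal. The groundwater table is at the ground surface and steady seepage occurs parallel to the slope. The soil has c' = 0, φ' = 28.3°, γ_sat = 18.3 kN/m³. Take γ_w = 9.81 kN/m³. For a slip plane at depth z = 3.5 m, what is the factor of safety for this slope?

With seepage parallel to the slope and the water table at the surface, the effective normal stress on the slip plane uses the buoyant unit weight γ' = γ_sat − γ_w while the driving shear stress uses γ_sat:
FS = [c' + γ' z cos²β tanφ'] / [γ_sat z sinβ cosβ]
(For c' = 0 this reduces to FS = (γ'/γ_sat)·tanφ'/tanβ.)
γ' = 18.3 − 9.81 = 8.49 kN/m³
Numerator = 0.0 + 8.49·3.5·cos²15.5°·tan28.3° = 0.0 + 8.49·3.5·0.9286·0.5384 = 14.857 kPa
Denominator = 18.3·3.5·sin15.5°·cos15.5° = 18.3·3.5·0.2672·0.9636 = 16.494 kPa
FS = 14.857 / 16.494 = 0.901

FS = 0.90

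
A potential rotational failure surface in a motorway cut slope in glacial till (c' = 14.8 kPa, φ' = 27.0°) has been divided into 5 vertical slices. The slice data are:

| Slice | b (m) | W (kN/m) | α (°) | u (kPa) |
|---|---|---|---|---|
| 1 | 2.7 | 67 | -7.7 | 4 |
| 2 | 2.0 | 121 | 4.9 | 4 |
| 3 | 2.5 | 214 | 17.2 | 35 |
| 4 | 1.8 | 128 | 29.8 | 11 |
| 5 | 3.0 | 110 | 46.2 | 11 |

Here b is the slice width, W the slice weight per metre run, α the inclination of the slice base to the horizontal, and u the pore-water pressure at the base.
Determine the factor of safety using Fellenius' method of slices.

Ordinary method of slices: FS = Σ[c'·Δl_i + (W_i cosα_i − u_i·Δl_i)·tanφ'] / Σ W_i sinα_i, with Δl_i = b_i / cosα_i.
Slice 1: Δl = 2.7/cos(-7.7°) = 2.725 m; N'_1 = 67·cos(-7.7°) − 4·2.725 = 55.5; c'Δl = 40.32; W sinα = -9.0
Slice 2: Δl = 2.0/cos4.9° = 2.007 m; N'_2 = 121·cos4.9° − 4·2.007 = 112.5; c'Δl = 29.71; W sinα = 10.3
Slice 3: Δl = 2.5/cos17.2° = 2.617 m; N'_3 = 214·cos17.2° − 35·2.617 = 112.8; c'Δl = 38.73; W sinα = 63.3
Slice 4: Δl = 1.8/cos29.8° = 2.074 m; N'_4 = 128·cos29.8° − 11·2.074 = 88.3; c'Δl = 30.70; W sinα = 63.6
Slice 5: Δl = 3.0/cos46.2° = 4.334 m; N'_5 = 110·cos46.2° − 11·4.334 = 28.5; c'Δl = 64.15; W sinα = 79.4
Σc'Δl = 203.6 kN/m; ΣN' = 397.6 kN/m; ΣW sinα = 207.6 kN/m
Resisting = 203.6 + 397.6·tan27.0° = 203.6 + 202.6 = 406.2 kN/m
FS = 406.2 / 207.6 = 1.956

FS = 1.96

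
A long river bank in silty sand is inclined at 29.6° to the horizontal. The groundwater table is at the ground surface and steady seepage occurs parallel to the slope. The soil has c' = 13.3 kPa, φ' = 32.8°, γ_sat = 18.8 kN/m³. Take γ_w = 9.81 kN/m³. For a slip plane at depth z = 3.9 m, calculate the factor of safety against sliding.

With seepage parallel to the slope and the water table at the surface, the effective normal stress on the slip plane uses the buoyant unit weight γ' = γ_sat − γ_w while the driving shear stress uses γ_sat:
FS = [c' + γ' z cos²β tanφ'] / [γ_sat z sinβ cosβ]
γ' = 18.8 − 9.81 = 8.99 kN/m³
Numerator = 13.3 + 8.99·3.9·cos²29.6°·tan32.8° = 13.3 + 8.99·3.9·0.7560·0.6445 = 30.383 kPa
Denominator = 18.8·3.9·sin29.6°·cos29.6° = 18.8·3.9·0.4939·0.8695 = 31.489 kPa
FS = 30.383 / 31.489 = 0.965

FS = 0.96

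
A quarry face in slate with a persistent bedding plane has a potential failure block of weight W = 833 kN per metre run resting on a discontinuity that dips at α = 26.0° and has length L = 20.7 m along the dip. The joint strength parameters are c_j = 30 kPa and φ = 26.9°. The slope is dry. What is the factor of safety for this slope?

FS = 2.74

Resolving the block weight along and normal to the plane and applying the Mohr–Coulomb strength on the joint:
N' = W cosα = 833·cos26.0° = 748.7 kN/m
Driving force T = W sinα = 833·sin26.0° = 365.2 kN/m
Resisting force R = c_j·L + N'·tanφ = 30·20.7 + 748.7·tan26.9° = 621.0 + 379.8 = 1000.8 kN/m
FS = R / T = 1000.8 / 365.2 = 2.741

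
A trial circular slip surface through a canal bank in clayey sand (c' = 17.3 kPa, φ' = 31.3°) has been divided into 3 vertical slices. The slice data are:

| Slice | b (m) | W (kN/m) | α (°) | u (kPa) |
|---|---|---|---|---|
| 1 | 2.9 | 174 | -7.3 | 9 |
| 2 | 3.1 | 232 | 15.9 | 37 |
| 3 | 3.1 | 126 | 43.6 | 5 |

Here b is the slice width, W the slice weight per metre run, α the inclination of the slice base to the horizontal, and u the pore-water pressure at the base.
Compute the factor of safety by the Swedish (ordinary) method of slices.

Ordinary method of slices: FS = Σ[c'·Δl_i + (W_i cosα_i − u_i·Δl_i)·tanφ'] / Σ W_i sinα_i, with Δl_i = b_i / cosα_i.
Slice 1: Δl = 2.9/cos(-7.3°) = 2.924 m; N'_1 = 174·cos(-7.3°) − 9·2.924 = 146.3; c'Δl = 50.58; W sinα = -22.1
Slice 2: Δl = 3.1/cos15.9° = 3.223 m; N'_2 = 232·cos15.9° − 37·3.223 = 103.9; c'Δl = 55.76; W sinα = 63.6
Slice 3: Δl = 3.1/cos43.6° = 4.281 m; N'_3 = 126·cos43.6° − 5·4.281 = 69.8; c'Δl = 74.06; W sinα = 86.9
Σc'Δl = 180.4 kN/m; ΣN' = 320.0 kN/m; ΣW sinα = 128.3 kN/m
Resisting = 180.4 + 320.0·tan31.3° = 180.4 + 194.6 = 375.0 kN/m
FS = 375.0 / 128.3 = 2.922

FS = 2.92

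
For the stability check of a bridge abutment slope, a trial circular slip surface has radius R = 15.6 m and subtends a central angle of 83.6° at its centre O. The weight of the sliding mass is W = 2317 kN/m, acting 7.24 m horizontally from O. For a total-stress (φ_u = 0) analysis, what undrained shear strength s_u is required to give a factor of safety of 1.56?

s_u = 73.7 kPa

FS = s_u·L_a·R / (W·d), so s_u = FS·W·d / (L_a·R).
Arc length L_a = R·θ = 15.6·(83.6°·π/180) = 15.6·1.4591 = 22.76 m
s_u = 1.56·2317·7.24 / (22.76·15.6) = 26169.1 / 355.09 = 73.70 kPa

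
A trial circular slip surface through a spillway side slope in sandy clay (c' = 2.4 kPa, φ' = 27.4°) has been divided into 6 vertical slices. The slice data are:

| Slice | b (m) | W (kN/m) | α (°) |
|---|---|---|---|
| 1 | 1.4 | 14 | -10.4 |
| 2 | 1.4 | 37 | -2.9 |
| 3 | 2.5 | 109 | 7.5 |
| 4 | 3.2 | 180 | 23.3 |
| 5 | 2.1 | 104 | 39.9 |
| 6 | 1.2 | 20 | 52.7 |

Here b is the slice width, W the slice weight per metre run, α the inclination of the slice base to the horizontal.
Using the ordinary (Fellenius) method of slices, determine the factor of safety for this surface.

Ordinary method of slices: FS = Σ[c'·Δl_i + (W_i cosα_i)·tanφ'] / Σ W_i sinα_i, with Δl_i = b_i / cosα_i.
Slice 1: Δl = 1.4/cos(-10.4°) = 1.423 m; N'_1 = 14·cos(-10.4°) = 13.8; c'Δl = 3.42; W sinα = -2.5
Slice 2: Δl = 1.4/cos(-2.9°) = 1.402 m; N'_2 = 37·cos(-2.9°) = 37.0; c'Δl = 3.36; W sinα = -1.9
Slice 3: Δl = 2.5/cos7.5° = 2.522 m; N'_3 = 109·cos7.5° = 108.1; c'Δl = 6.05; W sinα = 14.2
Slice 4: Δl = 3.2/cos23.3° = 3.484 m; N'_4 = 180·cos23.3° = 165.3; c'Δl = 8.36; W sinα = 71.2
Slice 5: Δl = 2.1/cos39.9° = 2.737 m; N'_5 = 104·cos39.9° = 79.8; c'Δl = 6.57; W sinα = 66.7
Slice 6: Δl = 1.2/cos52.7° = 1.980 m; N'_6 = 20·cos52.7° = 12.1; c'Δl = 4.75; W sinα = 15.9
Σc'Δl = 32.5 kN/m; ΣN' = 416.0 kN/m; ΣW sinα = 163.6 kN/m
Resisting = 32.5 + 416.0·tan27.4° = 32.5 + 215.6 = 248.2 kN/m
FS = 248.2 / 163.6 = 1.516

FS = 1.52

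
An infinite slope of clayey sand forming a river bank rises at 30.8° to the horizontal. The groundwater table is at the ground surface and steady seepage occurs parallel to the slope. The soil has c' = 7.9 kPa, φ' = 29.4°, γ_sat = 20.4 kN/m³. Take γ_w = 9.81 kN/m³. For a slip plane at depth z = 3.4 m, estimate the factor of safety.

With seepage parallel to the slope and the water table at the surface, the effective normal stress on the slip plane uses the buoyant unit weight γ' = γ_sat − γ_w while the driving shear stress uses γ_sat:
FS = [c' + γ' z cos²β tanφ'] / [γ_sat z sinβ cosβ]
γ' = 20.4 − 9.81 = 10.59 kN/m³
Numerator = 7.9 + 10.59·3.4·cos²30.8°·tan29.4° = 7.9 + 10.59·3.4·0.7378·0.5635 = 22.869 kPa
Denominator = 20.4·3.4·sin30.8°·cos30.8° = 20.4·3.4·0.5120·0.8590 = 30.506 kPa
FS = 22.869 / 30.506 = 0.750

FS = 0.75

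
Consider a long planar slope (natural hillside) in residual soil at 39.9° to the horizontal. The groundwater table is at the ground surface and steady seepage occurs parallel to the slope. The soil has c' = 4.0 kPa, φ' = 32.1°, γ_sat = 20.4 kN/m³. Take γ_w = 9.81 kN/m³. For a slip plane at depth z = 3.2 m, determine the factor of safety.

FS = 0.51

With seepage parallel to the slope and the water table at the surface, the effective normal stress on the slip plane uses the buoyant unit weight γ' = γ_sat − γ_w while the driving shear stress uses γ_sat:
FS = [c' + γ' z cos²β tanφ'] / [γ_sat z sinβ cosβ]
γ' = 20.4 − 9.81 = 10.59 kN/m³
Numerator = 4.0 + 10.59·3.2·cos²39.9°·tan32.1° = 4.0 + 10.59·3.2·0.5885·0.6273 = 16.511 kPa
Denominator = 20.4·3.2·sin39.9°·cos39.9° = 20.4·3.2·0.6414·0.7672 = 32.124 kPa
FS = 16.511 / 32.124 = 0.514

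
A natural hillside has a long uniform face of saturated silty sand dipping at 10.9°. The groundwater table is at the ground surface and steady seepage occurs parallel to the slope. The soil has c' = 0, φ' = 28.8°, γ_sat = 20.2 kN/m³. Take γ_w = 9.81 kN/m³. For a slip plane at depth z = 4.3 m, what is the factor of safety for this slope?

With seepage parallel to the slope and the water table at the surface, the effective normal stress on the slip plane uses the buoyant unit weight γ' = γ_sat − γ_w while the driving shear stress uses γ_sat:
FS = [c' + γ' z cos²β tanφ'] / [γ_sat z sinβ cosβ]
(For c' = 0 this reduces to FS = (γ'/γ_sat)·tanφ'/tanβ.)
γ' = 20.2 − 9.81 = 10.39 kN/m³
Numerator = 0.0 + 10.39·4.3·cos²10.9°·tan28.8° = 0.0 + 10.39·4.3·0.9642·0.5498 = 23.683 kPa
Denominator = 20.2·4.3·sin10.9°·cos10.9° = 20.2·4.3·0.1891·0.9820 = 16.129 kPa
FS = 23.683 / 16.129 = 1.468

FS = 1.47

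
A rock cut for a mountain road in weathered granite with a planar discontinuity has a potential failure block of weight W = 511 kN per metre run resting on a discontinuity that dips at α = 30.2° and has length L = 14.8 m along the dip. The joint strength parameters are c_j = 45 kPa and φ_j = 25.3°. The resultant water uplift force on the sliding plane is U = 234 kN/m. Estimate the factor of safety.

Resolving the block weight along and normal to the plane and applying the Mohr–Coulomb strength on the joint:
N' = W cosα − U = 511·cos30.2° − 234 = 207.6 kN/m
Driving force T = W sinα = 511·sin30.2° = 257.0 kN/m
Resisting force R = c_j·L + N'·tanφ_j = 45·14.8 + 207.6·tan25.3° = 666.0 + 98.2 = 764.2 kN/m
FS = R / T = 764.2 / 257.0 = 2.973

FS = 2.97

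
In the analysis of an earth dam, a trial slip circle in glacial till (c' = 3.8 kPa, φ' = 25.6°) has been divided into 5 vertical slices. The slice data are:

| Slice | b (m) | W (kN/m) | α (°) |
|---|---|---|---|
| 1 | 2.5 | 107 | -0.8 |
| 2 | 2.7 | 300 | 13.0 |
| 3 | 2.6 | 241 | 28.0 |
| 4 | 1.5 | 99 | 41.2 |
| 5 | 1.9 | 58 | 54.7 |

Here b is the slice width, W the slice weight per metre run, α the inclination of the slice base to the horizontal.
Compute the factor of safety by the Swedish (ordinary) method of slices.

FS = 1.36

Ordinary method of slices: FS = Σ[c'·Δl_i + (W_i cosα_i)·tanφ'] / Σ W_i sinα_i, with Δl_i = b_i / cosα_i.
Slice 1: Δl = 2.5/cos(-0.8°) = 2.500 m; N'_1 = 107·cos(-0.8°) = 107.0; c'Δl = 9.50; W sinα = -1.5
Slice 2: Δl = 2.7/cos13.0° = 2.771 m; N'_2 = 300·cos13.0° = 292.3; c'Δl = 10.53; W sinα = 67.5
Slice 3: Δl = 2.6/cos28.0° = 2.945 m; N'_3 = 241·cos28.0° = 212.8; c'Δl = 11.19; W sinα = 113.1
Slice 4: Δl = 1.5/cos41.2° = 1.994 m; N'_4 = 99·cos41.2° = 74.5; c'Δl = 7.58; W sinα = 65.2
Slice 5: Δl = 1.9/cos54.7° = 3.288 m; N'_5 = 58·cos54.7° = 33.5; c'Δl = 12.49; W sinα = 47.3
Σc'Δl = 51.3 kN/m; ΣN' = 720.1 kN/m; ΣW sinα = 291.7 kN/m
Resisting = 51.3 + 720.1·tan25.6° = 51.3 + 345.0 = 396.3 kN/m
FS = 396.3 / 291.7 = 1.359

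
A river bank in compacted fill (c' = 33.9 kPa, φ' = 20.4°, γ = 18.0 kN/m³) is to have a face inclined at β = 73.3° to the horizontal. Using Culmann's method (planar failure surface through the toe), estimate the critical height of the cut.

Culmann's analysis gives the critical failure plane at α_cr = (β + φ')/2 = (73.3 + 20.4)/2 = 46.8°, and the critical height
H_c = (4c'/γ) · sinβ cosφ' / [1 − cos(β − φ')]
    = (4·33.9/18.0) · sin73.3°·cos20.4° / [1 − cos(52.9°)]
    = 7.533 · 0.9578·0.9373 / [1 − 0.6032]
    = 7.533 · 0.8977 / 0.3968
    = 17.04 m

H_c = 17.04 m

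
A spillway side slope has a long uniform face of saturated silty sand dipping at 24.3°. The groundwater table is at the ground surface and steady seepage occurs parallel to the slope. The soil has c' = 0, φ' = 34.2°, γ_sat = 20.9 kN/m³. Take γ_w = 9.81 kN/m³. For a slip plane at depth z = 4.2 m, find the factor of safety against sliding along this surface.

FS = 0.80

With seepage parallel to the slope and the water table at the surface, the effective normal stress on the slip plane uses the buoyant unit weight γ' = γ_sat − γ_w while the driving shear stress uses γ_sat:
FS = [c' + γ' z cos²β tanφ'] / [γ_sat z sinβ cosβ]
(For c' = 0 this reduces to FS = (γ'/γ_sat)·tanφ'/tanβ.)
γ' = 20.9 − 9.81 = 11.09 kN/m³
Numerator = 0.0 + 11.09·4.2·cos²24.3°·tan34.2° = 0.0 + 11.09·4.2·0.8307·0.6796 = 26.294 kPa
Denominator = 20.9·4.2·sin24.3°·cos24.3° = 20.9·4.2·0.4115·0.9114 = 32.922 kPa
FS = 26.294 / 32.922 = 0.799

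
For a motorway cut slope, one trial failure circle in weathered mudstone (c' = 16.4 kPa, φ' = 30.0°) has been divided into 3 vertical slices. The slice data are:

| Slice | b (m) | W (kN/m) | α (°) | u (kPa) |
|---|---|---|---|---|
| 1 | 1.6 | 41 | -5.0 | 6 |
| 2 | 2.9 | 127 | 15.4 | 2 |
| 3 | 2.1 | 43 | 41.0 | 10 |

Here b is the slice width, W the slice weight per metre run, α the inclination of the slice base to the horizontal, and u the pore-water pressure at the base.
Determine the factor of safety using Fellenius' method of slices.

FS = 3.58

Ordinary method of slices: FS = Σ[c'·Δl_i + (W_i cosα_i − u_i·Δl_i)·tanφ'] / Σ W_i sinα_i, with Δl_i = b_i / cosα_i.
Slice 1: Δl = 1.6/cos(-5.0°) = 1.606 m; N'_1 = 41·cos(-5.0°) − 6·1.606 = 31.2; c'Δl = 26.34; W sinα = -3.6
Slice 2: Δl = 2.9/cos15.4° = 3.008 m; N'_2 = 127·cos15.4° − 2·3.008 = 116.4; c'Δl = 49.33; W sinα = 33.7
Slice 3: Δl = 2.1/cos41.0° = 2.783 m; N'_3 = 43·cos41.0° − 10·2.783 = 4.6; c'Δl = 45.63; W sinα = 28.2
Σc'Δl = 121.3 kN/m; ΣN' = 152.3 kN/m; ΣW sinα = 58.4 kN/m
Resisting = 121.3 + 152.3·tan30.0° = 121.3 + 87.9 = 209.2 kN/m
FS = 209.2 / 58.4 = 3.585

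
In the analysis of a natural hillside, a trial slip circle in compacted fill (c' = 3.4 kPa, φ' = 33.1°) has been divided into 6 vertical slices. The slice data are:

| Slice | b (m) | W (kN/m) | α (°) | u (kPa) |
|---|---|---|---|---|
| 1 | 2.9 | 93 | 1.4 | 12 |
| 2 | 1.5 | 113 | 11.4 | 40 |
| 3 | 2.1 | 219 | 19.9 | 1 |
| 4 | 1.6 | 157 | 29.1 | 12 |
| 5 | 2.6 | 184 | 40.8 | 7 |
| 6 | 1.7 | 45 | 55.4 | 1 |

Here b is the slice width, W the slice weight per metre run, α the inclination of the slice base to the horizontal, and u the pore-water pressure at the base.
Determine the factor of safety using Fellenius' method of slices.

FS = 1.26

Ordinary method of slices: FS = Σ[c'·Δl_i + (W_i cosα_i − u_i·Δl_i)·tanφ'] / Σ W_i sinα_i, with Δl_i = b_i / cosα_i.
Slice 1: Δl = 2.9/cos1.4° = 2.901 m; N'_1 = 93·cos1.4° − 12·2.901 = 58.2; c'Δl = 9.86; W sinα = 2.3
Slice 2: Δl = 1.5/cos11.4° = 1.530 m; N'_2 = 113·cos11.4° − 40·1.530 = 49.6; c'Δl = 5.20; W sinα = 22.3
Slice 3: Δl = 2.1/cos19.9° = 2.233 m; N'_3 = 219·cos19.9° − 1·2.233 = 203.7; c'Δl = 7.59; W sinα = 74.5
Slice 4: Δl = 1.6/cos29.1° = 1.831 m; N'_4 = 157·cos29.1° − 12·1.831 = 115.2; c'Δl = 6.23; W sinα = 76.4
Slice 5: Δl = 2.6/cos40.8° = 3.435 m; N'_5 = 184·cos40.8° − 7·3.435 = 115.2; c'Δl = 11.68; W sinα = 120.2
Slice 6: Δl = 1.7/cos55.4° = 2.994 m; N'_6 = 45·cos55.4° − 1·2.994 = 22.6; c'Δl = 10.18; W sinα = 37.0
Σc'Δl = 50.7 kN/m; ΣN' = 564.4 kN/m; ΣW sinα = 332.8 kN/m
Resisting = 50.7 + 564.4·tan33.1° = 50.7 + 367.9 = 418.7 kN/m
FS = 418.7 / 332.8 = 1.258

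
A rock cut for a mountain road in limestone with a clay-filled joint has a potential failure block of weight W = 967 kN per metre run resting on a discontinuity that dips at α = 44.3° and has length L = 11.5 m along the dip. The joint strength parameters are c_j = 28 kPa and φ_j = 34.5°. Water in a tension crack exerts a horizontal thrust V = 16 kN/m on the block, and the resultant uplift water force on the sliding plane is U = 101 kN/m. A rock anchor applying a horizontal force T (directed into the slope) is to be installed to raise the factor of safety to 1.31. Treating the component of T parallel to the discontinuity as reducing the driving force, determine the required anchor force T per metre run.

Resolving forces along and normal to the sliding plane, with the horizontal anchor force T adding T·sinα to the effective normal force and T·cosα acting up the plane against the driving force:
FS = [c_jL + (W cosα − U − V sinα + T sinα) tanφ_j] / [W sinα + V cosα − T cosα]
Without the anchor: N' = 579.9 kN/m, driving T_d = 686.8 kN/m, resisting R = 28·11.5 + 579.9·tan34.5° = 720.6 kN/m, FS = 1.05.
Setting FS = 1.31 and solving for T:
1.31·(686.8 − T cos44.3°) = 720.6 + T sin44.3°·tan34.5°
T·(sin44.3°·tan34.5° + 1.31·cos44.3°) = 1.31·686.8 − 720.6
T·(0.6984·0.6873 + 1.31·0.7157) = 899.7 − 720.6 = 179.2
T·1.4176 = 179.2
T = 126.4 kN/m

T = 126 kN/m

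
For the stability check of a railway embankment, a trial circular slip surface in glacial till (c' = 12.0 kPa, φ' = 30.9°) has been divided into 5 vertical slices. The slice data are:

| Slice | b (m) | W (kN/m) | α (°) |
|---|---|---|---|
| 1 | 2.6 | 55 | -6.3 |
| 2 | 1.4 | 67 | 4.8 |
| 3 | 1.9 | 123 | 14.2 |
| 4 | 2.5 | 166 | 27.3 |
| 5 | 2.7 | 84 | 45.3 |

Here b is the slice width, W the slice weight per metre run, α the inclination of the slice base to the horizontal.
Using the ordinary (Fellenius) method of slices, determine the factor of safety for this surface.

Ordinary method of slices: FS = Σ[c'·Δl_i + (W_i cosα_i)·tanφ'] / Σ W_i sinα_i, with Δl_i = b_i / cosα_i.
Slice 1: Δl = 2.6/cos(-6.3°) = 2.616 m; N'_1 = 55·cos(-6.3°) = 54.7; c'Δl = 31.39; W sinα = -6.0
Slice 2: Δl = 1.4/cos4.8° = 1.405 m; N'_2 = 67·cos4.8° = 66.8; c'Δl = 16.86; W sinα = 5.6
Slice 3: Δl = 1.9/cos14.2° = 1.960 m; N'_3 = 123·cos14.2° = 119.2; c'Δl = 23.52; W sinα = 30.2
Slice 4: Δl = 2.5/cos27.3° = 2.813 m; N'_4 = 166·cos27.3° = 147.5; c'Δl = 33.76; W sinα = 76.1
Slice 5: Δl = 2.7/cos45.3° = 3.839 m; N'_5 = 84·cos45.3° = 59.1; c'Δl = 46.06; W sinα = 59.7
Σc'Δl = 151.6 kN/m; ΣN' = 447.3 kN/m; ΣW sinα = 165.6 kN/m
Resisting = 151.6 + 447.3·tan30.9° = 151.6 + 267.7 = 419.3 kN/m
FS = 419.3 / 165.6 = 2.532

FS = 2.53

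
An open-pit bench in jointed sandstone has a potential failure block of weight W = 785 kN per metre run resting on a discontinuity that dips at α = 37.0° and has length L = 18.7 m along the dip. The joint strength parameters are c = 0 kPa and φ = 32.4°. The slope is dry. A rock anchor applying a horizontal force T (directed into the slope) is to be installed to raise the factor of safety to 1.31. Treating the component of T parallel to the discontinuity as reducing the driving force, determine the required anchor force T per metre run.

T = 155 kN/m

Resolving forces along and normal to the sliding plane, with the horizontal anchor force T adding T·sinα to the effective normal force and T·cosα acting up the plane against the driving force:
FS = [cL + (W cosα + T sinα) tanφ] / [W sinα − T cosα]
Without the anchor: N' = 626.9 kN/m, driving T_d = 472.4 kN/m, resisting R = 0·18.7 + 626.9·tan32.4° = 397.9 kN/m, FS = 0.84.
Setting FS = 1.31 and solving for T:
1.31·(472.4 − T cos37.0°) = 397.9 + T sin37.0°·tan32.4°
T·(sin37.0°·tan32.4° + 1.31·cos37.0°) = 1.31·472.4 − 397.9
T·(0.6018·0.6346 + 1.31·0.7986) = 618.9 − 397.9 = 221.0
T·1.4281 = 221.0
T = 154.8 kN/m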